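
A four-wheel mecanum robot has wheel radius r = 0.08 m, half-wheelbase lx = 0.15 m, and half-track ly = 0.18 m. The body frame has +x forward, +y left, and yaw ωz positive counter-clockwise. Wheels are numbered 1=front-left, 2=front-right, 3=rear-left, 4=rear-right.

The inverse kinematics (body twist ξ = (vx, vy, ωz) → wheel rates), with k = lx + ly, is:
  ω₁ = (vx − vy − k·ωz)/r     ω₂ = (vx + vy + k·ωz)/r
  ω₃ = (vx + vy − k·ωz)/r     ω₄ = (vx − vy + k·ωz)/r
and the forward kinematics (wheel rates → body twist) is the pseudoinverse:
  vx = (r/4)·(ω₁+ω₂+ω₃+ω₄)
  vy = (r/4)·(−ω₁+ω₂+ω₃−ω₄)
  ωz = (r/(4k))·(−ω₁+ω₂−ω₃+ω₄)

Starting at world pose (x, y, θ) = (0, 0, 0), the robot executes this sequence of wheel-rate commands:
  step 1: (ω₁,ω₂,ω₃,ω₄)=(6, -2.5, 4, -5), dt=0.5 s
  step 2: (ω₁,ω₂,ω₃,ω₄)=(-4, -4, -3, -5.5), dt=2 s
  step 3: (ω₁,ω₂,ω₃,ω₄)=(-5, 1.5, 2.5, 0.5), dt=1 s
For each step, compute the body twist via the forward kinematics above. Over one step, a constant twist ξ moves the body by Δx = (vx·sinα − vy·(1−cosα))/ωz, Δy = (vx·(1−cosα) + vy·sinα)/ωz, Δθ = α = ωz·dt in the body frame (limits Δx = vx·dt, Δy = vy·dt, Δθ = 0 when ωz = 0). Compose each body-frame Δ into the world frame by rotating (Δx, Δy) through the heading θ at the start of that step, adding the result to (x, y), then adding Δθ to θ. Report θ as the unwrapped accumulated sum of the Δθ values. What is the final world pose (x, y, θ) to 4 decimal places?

step 1: ξ=(vx,vy,ωz)=(0.0500, 0.0100, -1.0606), dt=0.5 → body Δ=(0.0251, -0.0017, -0.5303) → world pose (0.0251, -0.0017, -0.5303)
step 2: ξ=(vx,vy,ωz)=(-0.3300, 0.0500, -0.1515), dt=2.0 → body Δ=(-0.6349, 0.1977, -0.3030) → world pose (-0.4226, 0.4900, -0.8333)
step 3: ξ=(vx,vy,ωz)=(-0.0100, 0.1700, 0.2727), dt=1.0 → body Δ=(-0.0329, 0.1665, 0.2727) → world pose (-0.3214, 0.6263, -0.5606)

(-0.3214, 0.6263, -0.5606)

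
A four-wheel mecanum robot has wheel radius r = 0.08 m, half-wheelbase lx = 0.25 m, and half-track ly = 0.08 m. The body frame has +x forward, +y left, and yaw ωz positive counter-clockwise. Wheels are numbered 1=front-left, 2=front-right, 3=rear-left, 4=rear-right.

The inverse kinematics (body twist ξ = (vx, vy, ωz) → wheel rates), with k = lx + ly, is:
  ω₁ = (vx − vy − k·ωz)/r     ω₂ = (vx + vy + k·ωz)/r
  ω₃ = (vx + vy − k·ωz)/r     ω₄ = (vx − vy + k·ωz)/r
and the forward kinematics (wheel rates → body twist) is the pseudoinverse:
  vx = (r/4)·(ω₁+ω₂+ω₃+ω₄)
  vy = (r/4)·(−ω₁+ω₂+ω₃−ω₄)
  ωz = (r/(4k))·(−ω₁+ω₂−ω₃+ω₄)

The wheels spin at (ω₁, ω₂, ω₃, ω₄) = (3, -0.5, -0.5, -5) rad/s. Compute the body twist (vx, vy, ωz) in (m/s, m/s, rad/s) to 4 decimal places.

k = lx + ly = 0.25 + 0.08 = 0.3300
ω₁+ω₂+ω₃+ω₄ = -3.0000  →  vx = (0.08/4)·-3.0000 = -0.0600
−ω₁+ω₂+ω₃−ω₄ = 1.0000  →  vy = (0.08/4)·1.0000 = 0.0200
−ω₁+ω₂−ω₃+ω₄ = -8.0000  →  ωz = (0.08/1.3200)·-8.0000 = -0.4848

(-0.0600, 0.0200, -0.4848)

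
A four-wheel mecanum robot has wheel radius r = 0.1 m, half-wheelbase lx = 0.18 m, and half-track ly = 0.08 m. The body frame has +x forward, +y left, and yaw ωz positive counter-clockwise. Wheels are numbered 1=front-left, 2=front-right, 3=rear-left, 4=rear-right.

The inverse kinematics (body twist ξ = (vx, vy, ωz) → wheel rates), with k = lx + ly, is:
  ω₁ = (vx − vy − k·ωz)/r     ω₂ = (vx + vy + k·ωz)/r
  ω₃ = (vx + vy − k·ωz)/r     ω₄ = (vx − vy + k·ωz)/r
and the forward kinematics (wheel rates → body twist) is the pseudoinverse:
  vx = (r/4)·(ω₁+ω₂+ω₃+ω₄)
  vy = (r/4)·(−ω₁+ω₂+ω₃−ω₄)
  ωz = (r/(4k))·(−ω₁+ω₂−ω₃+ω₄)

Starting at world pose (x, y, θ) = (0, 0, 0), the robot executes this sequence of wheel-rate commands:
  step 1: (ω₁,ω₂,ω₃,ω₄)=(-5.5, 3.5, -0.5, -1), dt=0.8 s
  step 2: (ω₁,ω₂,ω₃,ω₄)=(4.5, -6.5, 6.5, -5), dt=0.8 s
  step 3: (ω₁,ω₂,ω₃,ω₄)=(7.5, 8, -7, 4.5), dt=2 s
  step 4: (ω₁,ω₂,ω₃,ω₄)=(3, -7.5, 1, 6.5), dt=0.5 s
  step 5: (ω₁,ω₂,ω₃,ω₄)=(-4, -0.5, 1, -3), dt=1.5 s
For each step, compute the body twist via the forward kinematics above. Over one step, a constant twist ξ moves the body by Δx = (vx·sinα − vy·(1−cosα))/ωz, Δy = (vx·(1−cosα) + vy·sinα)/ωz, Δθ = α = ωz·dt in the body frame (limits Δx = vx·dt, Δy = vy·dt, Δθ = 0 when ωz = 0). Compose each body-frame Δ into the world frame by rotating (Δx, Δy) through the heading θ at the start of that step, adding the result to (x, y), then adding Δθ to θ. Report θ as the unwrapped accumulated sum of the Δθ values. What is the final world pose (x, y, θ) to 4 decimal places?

(0.2403, -0.3212, 0.9183)

step 1: ξ=(vx,vy,ωz)=(-0.0875, 0.2375, 0.8173), dt=0.8 → body Δ=(-0.1251, 0.1547, 0.6538) → world pose (-0.1251, 0.1547, 0.6538)
step 2: ξ=(vx,vy,ωz)=(-0.0125, 0.0125, -2.1635), dt=0.8 → body Δ=(0.0010, 0.0124, -1.7308) → world pose (-0.1318, 0.1651, -1.0769)
step 3: ξ=(vx,vy,ωz)=(0.3250, -0.2750, 1.1538), dt=2.0 → body Δ=(0.6071, 0.2944, 2.3077) → world pose (0.4152, -0.2298, 1.2308)
step 4: ξ=(vx,vy,ωz)=(0.0750, -0.4000, -0.4808), dt=0.5 → body Δ=(0.0132, -0.2026, -0.2404) → world pose (0.6106, -0.2849, 0.9904)
step 5: ξ=(vx,vy,ωz)=(-0.1625, 0.1875, -0.0481), dt=1.5 → body Δ=(-0.2334, 0.2898, -0.0721) → world pose (0.2403, -0.3212, 0.9183)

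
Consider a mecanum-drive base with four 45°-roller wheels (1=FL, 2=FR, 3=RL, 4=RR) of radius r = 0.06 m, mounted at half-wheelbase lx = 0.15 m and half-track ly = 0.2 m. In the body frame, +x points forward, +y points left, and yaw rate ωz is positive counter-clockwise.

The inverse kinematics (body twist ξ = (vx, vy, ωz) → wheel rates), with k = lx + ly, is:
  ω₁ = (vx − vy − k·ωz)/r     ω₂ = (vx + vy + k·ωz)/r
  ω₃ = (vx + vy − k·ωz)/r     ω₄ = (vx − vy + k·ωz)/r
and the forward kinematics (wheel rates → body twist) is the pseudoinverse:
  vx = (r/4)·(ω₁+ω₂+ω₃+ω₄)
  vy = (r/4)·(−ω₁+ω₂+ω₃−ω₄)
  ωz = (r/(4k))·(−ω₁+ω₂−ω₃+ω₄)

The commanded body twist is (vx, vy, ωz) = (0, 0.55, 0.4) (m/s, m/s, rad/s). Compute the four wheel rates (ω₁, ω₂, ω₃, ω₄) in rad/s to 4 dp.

(-11.5000, 11.5000, 6.8333, -6.8333)

k = lx + ly = 0.15 + 0.2 = 0.3500;  k·ωz = 0.3500·0.4 = 0.1400
ω₁ (FL) = (vx − vy − k·ωz)/r = -0.6900/0.06 = -11.5000
ω₂ (FR) = (vx + vy + k·ωz)/r = 0.6900/0.06 = 11.5000
ω₃ (RL) = (vx + vy − k·ωz)/r = 0.4100/0.06 = 6.8333
ω₄ (RR) = (vx − vy + k·ωz)/r = -0.4100/0.06 = -6.8333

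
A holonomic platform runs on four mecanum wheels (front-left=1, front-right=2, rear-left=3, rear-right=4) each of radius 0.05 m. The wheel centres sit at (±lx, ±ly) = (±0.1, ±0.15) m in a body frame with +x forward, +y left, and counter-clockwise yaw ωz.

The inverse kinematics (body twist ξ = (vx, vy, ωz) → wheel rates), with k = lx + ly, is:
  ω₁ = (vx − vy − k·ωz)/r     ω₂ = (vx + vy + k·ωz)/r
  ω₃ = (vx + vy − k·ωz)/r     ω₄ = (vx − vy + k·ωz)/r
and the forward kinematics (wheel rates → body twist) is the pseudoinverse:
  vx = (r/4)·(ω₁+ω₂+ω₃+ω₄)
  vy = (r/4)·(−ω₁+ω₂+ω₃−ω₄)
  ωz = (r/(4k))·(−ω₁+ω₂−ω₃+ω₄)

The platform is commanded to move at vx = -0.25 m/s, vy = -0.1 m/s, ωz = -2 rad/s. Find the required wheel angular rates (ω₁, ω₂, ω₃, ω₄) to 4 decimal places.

(7.0000, -17.0000, 3.0000, -13.0000)

k = lx + ly = 0.1 + 0.15 = 0.2500;  k·ωz = 0.2500·-2 = -0.5000
ω₁ (FL) = (vx − vy − k·ωz)/r = 0.3500/0.05 = 7.0000
ω₂ (FR) = (vx + vy + k·ωz)/r = -0.8500/0.05 = -17.0000
ω₃ (RL) = (vx + vy − k·ωz)/r = 0.1500/0.05 = 3.0000
ω₄ (RR) = (vx − vy + k·ωz)/r = -0.6500/0.05 = -13.0000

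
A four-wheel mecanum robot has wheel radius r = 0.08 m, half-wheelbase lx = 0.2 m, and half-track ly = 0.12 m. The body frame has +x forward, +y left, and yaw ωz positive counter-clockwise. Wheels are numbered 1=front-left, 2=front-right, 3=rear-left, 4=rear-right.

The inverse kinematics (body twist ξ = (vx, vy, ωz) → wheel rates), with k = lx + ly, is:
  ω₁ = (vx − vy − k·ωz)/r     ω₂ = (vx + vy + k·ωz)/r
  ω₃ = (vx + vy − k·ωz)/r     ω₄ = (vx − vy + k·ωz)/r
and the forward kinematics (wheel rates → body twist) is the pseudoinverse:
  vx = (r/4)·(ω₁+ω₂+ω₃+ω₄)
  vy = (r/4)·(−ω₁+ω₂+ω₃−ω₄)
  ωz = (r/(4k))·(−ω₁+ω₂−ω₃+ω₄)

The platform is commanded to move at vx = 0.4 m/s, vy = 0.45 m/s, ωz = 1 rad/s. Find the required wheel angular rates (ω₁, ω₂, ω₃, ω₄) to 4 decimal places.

k = lx + ly = 0.2 + 0.12 = 0.3200;  k·ωz = 0.3200·1 = 0.3200
ω₁ (FL) = (vx − vy − k·ωz)/r = -0.3700/0.08 = -4.6250
ω₂ (FR) = (vx + vy + k·ωz)/r = 1.1700/0.08 = 14.6250
ω₃ (RL) = (vx + vy − k·ωz)/r = 0.5300/0.08 = 6.6250
ω₄ (RR) = (vx − vy + k·ωz)/r = 0.2700/0.08 = 3.3750

(-4.6250, 14.6250, 6.6250, 3.3750)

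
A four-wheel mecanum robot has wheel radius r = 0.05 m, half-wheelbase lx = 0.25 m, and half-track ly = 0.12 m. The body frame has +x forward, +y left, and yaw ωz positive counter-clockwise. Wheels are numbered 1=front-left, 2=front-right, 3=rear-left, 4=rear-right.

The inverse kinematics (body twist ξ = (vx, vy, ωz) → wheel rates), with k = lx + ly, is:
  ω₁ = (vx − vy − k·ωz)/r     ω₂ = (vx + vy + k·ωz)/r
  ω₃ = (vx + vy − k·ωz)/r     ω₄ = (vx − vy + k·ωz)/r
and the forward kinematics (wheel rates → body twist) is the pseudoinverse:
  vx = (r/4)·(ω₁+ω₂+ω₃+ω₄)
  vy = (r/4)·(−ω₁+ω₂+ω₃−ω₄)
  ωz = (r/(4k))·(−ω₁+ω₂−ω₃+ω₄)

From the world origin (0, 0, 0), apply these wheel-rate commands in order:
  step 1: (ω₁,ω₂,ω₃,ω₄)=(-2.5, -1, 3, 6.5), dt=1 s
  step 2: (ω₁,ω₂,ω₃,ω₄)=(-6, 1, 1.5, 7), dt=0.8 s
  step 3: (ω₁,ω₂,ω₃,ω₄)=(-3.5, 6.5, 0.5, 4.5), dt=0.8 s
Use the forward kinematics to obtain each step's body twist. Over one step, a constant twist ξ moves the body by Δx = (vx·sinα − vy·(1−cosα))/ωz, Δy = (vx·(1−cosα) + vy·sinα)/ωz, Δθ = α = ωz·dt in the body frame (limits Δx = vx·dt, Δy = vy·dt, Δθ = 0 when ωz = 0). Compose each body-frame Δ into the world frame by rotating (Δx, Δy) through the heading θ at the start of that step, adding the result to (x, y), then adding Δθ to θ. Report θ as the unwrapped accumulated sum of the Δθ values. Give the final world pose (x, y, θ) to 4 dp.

step 1: ξ=(vx,vy,ωz)=(0.0750, -0.0250, 0.1689), dt=1.0 → body Δ=(0.0768, -0.0186, 0.1689) → world pose (0.0768, -0.0186, 0.1689)
step 2: ξ=(vx,vy,ωz)=(0.0437, 0.0188, 0.4223), dt=0.8 → body Δ=(0.0318, 0.0206, 0.3378) → world pose (0.1047, 0.0071, 0.5068)
step 3: ξ=(vx,vy,ωz)=(0.1000, 0.0750, 0.4730), dt=0.8 → body Δ=(0.0669, 0.0735, 0.3784) → world pose (0.1275, 0.1038, 0.8851)

(0.1275, 0.1038, 0.8851)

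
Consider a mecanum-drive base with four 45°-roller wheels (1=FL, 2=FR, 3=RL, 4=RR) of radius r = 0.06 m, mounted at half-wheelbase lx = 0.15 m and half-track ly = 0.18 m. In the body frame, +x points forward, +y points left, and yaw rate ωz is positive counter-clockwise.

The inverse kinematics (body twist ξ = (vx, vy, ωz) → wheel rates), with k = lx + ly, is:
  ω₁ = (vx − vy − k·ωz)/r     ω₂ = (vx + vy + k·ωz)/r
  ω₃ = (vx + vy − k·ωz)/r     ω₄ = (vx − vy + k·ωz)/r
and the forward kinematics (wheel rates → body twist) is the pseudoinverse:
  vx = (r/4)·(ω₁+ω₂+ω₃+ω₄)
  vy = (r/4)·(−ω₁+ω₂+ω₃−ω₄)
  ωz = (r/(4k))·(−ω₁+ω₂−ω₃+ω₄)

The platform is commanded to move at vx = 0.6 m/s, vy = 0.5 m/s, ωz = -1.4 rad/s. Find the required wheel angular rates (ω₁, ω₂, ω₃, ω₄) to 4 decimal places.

(9.3667, 10.6333, 26.0333, -6.0333)

k = lx + ly = 0.15 + 0.18 = 0.3300;  k·ωz = 0.3300·-1.4 = -0.4620
ω₁ (FL) = (vx − vy − k·ωz)/r = 0.5620/0.06 = 9.3667
ω₂ (FR) = (vx + vy + k·ωz)/r = 0.6380/0.06 = 10.6333
ω₃ (RL) = (vx + vy − k·ωz)/r = 1.5620/0.06 = 26.0333
ω₄ (RR) = (vx − vy + k·ωz)/r = -0.3620/0.06 = -6.0333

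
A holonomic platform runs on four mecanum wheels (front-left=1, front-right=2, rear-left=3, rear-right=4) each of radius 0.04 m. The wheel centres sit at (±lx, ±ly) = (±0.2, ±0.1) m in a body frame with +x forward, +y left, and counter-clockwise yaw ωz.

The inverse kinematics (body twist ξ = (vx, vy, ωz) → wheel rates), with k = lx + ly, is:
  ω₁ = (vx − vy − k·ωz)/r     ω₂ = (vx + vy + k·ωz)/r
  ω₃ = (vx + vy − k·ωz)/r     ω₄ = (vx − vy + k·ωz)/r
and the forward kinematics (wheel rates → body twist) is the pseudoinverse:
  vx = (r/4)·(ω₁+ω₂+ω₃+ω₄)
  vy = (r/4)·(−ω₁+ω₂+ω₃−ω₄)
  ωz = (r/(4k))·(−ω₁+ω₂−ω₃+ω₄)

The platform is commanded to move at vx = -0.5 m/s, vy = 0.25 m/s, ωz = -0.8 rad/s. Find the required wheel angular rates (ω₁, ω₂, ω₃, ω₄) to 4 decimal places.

(-12.7500, -12.2500, -0.2500, -24.7500)

k = lx + ly = 0.2 + 0.1 = 0.3000;  k·ωz = 0.3000·-0.8 = -0.2400
ω₁ (FL) = (vx − vy − k·ωz)/r = -0.5100/0.04 = -12.7500
ω₂ (FR) = (vx + vy + k·ωz)/r = -0.4900/0.04 = -12.2500
ω₃ (RL) = (vx + vy − k·ωz)/r = -0.0100/0.04 = -0.2500
ω₄ (RR) = (vx − vy + k·ωz)/r = -0.9900/0.04 = -24.7500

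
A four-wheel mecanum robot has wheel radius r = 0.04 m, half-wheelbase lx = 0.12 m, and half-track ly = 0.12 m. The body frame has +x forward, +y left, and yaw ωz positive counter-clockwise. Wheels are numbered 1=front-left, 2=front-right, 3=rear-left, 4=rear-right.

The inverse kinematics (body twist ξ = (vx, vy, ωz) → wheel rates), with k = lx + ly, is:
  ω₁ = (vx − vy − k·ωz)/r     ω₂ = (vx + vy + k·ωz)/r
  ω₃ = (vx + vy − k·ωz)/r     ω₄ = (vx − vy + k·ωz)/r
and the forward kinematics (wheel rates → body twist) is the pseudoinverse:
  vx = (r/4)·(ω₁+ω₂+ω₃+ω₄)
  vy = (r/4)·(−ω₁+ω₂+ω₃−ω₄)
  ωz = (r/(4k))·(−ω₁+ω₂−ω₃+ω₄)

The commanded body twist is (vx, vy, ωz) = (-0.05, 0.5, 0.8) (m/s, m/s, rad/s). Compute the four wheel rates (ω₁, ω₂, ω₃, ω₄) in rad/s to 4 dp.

k = lx + ly = 0.12 + 0.12 = 0.2400;  k·ωz = 0.2400·0.8 = 0.1920
ω₁ (FL) = (vx − vy − k·ωz)/r = -0.7420/0.04 = -18.5500
ω₂ (FR) = (vx + vy + k·ωz)/r = 0.6420/0.04 = 16.0500
ω₃ (RL) = (vx + vy − k·ωz)/r = 0.2580/0.04 = 6.4500
ω₄ (RR) = (vx − vy + k·ωz)/r = -0.3580/0.04 = -8.9500

(-18.5500, 16.0500, 6.4500, -8.9500)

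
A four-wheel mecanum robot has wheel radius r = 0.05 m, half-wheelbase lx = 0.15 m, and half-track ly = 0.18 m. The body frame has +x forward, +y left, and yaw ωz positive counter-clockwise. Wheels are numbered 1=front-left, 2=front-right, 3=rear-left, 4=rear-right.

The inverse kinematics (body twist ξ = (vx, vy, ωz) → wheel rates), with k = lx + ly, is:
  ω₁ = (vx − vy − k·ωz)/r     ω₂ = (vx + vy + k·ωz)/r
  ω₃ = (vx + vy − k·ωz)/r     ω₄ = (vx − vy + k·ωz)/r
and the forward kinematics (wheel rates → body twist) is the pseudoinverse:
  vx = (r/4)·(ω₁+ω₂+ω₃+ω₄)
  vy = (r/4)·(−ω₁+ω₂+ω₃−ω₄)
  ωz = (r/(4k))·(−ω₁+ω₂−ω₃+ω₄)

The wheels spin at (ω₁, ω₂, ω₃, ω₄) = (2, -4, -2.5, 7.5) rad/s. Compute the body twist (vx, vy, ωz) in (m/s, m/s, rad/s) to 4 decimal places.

k = lx + ly = 0.15 + 0.18 = 0.3300
ω₁+ω₂+ω₃+ω₄ = 3.0000  →  vx = (0.05/4)·3.0000 = 0.0375
−ω₁+ω₂+ω₃−ω₄ = -16.0000  →  vy = (0.05/4)·-16.0000 = -0.2000
−ω₁+ω₂−ω₃+ω₄ = 4.0000  →  ωz = (0.05/1.3200)·4.0000 = 0.1515

(0.0375, -0.2000, 0.1515)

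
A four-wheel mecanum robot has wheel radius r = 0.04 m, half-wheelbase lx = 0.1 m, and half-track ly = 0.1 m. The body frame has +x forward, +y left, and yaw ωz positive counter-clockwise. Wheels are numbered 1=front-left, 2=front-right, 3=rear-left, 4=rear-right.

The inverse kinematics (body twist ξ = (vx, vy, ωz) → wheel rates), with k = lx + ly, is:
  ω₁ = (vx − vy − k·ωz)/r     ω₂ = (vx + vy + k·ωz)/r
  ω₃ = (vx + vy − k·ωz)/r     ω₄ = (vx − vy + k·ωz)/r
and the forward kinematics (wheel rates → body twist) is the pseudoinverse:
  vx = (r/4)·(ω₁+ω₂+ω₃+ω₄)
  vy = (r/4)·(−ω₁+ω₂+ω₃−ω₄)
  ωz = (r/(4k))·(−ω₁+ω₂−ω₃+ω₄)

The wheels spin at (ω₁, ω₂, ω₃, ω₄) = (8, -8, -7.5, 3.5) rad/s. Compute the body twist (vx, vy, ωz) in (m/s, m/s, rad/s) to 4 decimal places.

k = lx + ly = 0.1 + 0.1 = 0.2000
ω₁+ω₂+ω₃+ω₄ = -4.0000  →  vx = (0.04/4)·-4.0000 = -0.0400
−ω₁+ω₂+ω₃−ω₄ = -27.0000  →  vy = (0.04/4)·-27.0000 = -0.2700
−ω₁+ω₂−ω₃+ω₄ = -5.0000  →  ωz = (0.04/0.8000)·-5.0000 = -0.2500

(-0.0400, -0.2700, -0.2500)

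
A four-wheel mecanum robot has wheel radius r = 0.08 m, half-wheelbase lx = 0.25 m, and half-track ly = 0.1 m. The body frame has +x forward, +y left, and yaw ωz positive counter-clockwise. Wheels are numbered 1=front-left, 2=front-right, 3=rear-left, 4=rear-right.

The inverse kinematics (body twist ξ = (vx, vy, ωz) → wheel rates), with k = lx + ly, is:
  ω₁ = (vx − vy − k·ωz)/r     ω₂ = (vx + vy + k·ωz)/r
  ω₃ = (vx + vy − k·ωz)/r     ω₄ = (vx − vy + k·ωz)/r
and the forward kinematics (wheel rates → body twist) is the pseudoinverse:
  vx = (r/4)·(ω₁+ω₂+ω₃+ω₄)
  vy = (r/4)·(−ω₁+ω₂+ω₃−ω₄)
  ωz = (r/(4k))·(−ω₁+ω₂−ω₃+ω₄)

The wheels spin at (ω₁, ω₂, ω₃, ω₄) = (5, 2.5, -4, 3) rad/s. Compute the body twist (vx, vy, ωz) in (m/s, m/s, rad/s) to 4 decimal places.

k = lx + ly = 0.25 + 0.1 = 0.3500
ω₁+ω₂+ω₃+ω₄ = 6.5000  →  vx = (0.08/4)·6.5000 = 0.1300
−ω₁+ω₂+ω₃−ω₄ = -9.5000  →  vy = (0.08/4)·-9.5000 = -0.1900
−ω₁+ω₂−ω₃+ω₄ = 4.5000  →  ωz = (0.08/1.4000)·4.5000 = 0.2571

(0.1300, -0.1900, 0.2571)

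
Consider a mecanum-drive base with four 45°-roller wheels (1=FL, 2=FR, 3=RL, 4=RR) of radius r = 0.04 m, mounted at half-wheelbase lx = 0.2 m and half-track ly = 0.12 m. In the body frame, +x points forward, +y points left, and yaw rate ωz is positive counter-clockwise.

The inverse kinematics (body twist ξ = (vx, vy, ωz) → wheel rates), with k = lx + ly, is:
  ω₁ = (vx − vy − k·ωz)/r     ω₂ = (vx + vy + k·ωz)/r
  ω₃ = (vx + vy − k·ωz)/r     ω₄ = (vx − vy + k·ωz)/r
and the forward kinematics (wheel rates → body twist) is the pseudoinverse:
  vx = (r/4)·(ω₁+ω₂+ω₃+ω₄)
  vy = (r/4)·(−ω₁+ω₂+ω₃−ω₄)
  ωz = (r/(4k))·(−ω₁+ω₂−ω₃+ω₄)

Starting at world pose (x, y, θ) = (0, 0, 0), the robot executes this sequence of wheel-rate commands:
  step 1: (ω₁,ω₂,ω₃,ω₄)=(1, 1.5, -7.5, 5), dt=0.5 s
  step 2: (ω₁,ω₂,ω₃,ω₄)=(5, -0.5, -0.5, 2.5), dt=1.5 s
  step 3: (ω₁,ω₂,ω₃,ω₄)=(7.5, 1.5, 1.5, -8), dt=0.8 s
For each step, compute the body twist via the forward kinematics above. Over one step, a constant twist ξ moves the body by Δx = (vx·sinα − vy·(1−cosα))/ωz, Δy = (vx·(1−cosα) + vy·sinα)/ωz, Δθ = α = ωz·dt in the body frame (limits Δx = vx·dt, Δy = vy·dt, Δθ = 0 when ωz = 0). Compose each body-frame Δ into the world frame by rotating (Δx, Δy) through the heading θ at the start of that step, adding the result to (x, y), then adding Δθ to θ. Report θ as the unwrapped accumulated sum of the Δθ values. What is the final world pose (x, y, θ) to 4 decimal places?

(0.1436, -0.1461, -0.3016)

step 1: ξ=(vx,vy,ωz)=(0.0000, -0.1200, 0.4062), dt=0.5 → body Δ=(0.0061, -0.0596, 0.2031) → world pose (0.0061, -0.0596, 0.2031)
step 2: ξ=(vx,vy,ωz)=(0.0650, -0.0850, -0.0781), dt=1.5 → body Δ=(0.0898, -0.1329, -0.1172) → world pose (0.1209, -0.1717, 0.0859)
step 3: ξ=(vx,vy,ωz)=(0.0250, 0.0350, -0.4844), dt=0.8 → body Δ=(0.0249, 0.0235, -0.3875) → world pose (0.1436, -0.1461, -0.3016)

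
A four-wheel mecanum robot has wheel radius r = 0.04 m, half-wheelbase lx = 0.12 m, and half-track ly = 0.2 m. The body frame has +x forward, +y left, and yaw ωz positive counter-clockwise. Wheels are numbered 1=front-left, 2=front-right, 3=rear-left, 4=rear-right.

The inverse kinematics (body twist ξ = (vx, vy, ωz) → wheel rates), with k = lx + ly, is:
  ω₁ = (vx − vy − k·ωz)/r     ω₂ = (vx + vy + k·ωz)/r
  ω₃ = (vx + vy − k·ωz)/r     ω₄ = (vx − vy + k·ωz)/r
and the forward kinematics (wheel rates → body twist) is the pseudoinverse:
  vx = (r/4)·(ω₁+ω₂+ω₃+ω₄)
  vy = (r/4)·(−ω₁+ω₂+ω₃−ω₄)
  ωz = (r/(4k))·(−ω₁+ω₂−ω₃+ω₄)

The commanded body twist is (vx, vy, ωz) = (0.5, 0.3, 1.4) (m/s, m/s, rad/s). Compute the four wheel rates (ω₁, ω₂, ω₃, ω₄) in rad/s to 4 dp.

(-6.2000, 31.2000, 8.8000, 16.2000)

k = lx + ly = 0.12 + 0.2 = 0.3200;  k·ωz = 0.3200·1.4 = 0.4480
ω₁ (FL) = (vx − vy − k·ωz)/r = -0.2480/0.04 = -6.2000
ω₂ (FR) = (vx + vy + k·ωz)/r = 1.2480/0.04 = 31.2000
ω₃ (RL) = (vx + vy − k·ωz)/r = 0.3520/0.04 = 8.8000
ω₄ (RR) = (vx − vy + k·ωz)/r = 0.6480/0.04 = 16.2000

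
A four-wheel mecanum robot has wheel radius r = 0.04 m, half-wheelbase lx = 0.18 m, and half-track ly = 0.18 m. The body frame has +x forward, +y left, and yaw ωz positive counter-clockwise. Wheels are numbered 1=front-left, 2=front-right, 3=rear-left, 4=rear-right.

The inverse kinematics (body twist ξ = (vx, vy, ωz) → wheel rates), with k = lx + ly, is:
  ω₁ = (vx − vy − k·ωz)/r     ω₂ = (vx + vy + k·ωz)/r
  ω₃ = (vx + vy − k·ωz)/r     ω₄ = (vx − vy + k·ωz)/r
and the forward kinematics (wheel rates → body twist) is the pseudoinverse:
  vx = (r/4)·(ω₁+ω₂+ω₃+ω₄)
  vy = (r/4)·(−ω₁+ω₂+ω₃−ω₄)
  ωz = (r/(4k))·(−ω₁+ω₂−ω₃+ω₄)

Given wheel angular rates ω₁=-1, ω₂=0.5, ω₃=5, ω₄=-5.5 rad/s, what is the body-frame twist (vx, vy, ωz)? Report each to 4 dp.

k = lx + ly = 0.18 + 0.18 = 0.3600
ω₁+ω₂+ω₃+ω₄ = -1.0000  →  vx = (0.04/4)·-1.0000 = -0.0100
−ω₁+ω₂+ω₃−ω₄ = 12.0000  →  vy = (0.04/4)·12.0000 = 0.1200
−ω₁+ω₂−ω₃+ω₄ = -9.0000  →  ωz = (0.04/1.4400)·-9.0000 = -0.2500

(-0.0100, 0.1200, -0.2500)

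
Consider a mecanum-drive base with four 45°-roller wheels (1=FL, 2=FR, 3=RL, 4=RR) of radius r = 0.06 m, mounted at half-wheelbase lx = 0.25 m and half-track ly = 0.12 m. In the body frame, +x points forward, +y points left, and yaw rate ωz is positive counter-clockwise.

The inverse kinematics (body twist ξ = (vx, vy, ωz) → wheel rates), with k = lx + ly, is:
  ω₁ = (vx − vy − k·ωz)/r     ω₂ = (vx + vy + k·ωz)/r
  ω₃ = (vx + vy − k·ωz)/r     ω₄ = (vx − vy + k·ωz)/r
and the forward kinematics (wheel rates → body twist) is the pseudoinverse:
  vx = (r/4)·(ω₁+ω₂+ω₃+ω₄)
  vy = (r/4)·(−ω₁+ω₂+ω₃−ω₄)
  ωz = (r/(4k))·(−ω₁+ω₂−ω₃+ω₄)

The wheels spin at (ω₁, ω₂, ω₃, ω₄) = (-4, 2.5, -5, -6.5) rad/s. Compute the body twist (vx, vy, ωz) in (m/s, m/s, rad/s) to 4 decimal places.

(-0.1950, 0.1200, 0.2027)

k = lx + ly = 0.25 + 0.12 = 0.3700
ω₁+ω₂+ω₃+ω₄ = -13.0000  →  vx = (0.06/4)·-13.0000 = -0.1950
−ω₁+ω₂+ω₃−ω₄ = 8.0000  →  vy = (0.06/4)·8.0000 = 0.1200
−ω₁+ω₂−ω₃+ω₄ = 5.0000  →  ωz = (0.06/1.4800)·5.0000 = 0.2027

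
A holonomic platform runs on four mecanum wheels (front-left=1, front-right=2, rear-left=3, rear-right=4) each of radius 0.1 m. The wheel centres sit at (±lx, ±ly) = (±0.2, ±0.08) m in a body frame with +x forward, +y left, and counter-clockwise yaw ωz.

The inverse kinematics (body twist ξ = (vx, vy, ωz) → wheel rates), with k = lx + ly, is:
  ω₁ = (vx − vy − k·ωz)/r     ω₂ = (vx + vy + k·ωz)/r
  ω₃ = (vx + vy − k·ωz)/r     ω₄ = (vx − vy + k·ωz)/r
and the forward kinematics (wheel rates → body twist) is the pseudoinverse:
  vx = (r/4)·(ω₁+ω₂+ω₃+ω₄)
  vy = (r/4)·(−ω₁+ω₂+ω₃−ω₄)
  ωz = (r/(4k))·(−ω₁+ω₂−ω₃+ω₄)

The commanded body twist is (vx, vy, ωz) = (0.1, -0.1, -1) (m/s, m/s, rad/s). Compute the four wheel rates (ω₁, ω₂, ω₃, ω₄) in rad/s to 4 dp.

k = lx + ly = 0.2 + 0.08 = 0.2800;  k·ωz = 0.2800·-1 = -0.2800
ω₁ (FL) = (vx − vy − k·ωz)/r = 0.4800/0.1 = 4.8000
ω₂ (FR) = (vx + vy + k·ωz)/r = -0.2800/0.1 = -2.8000
ω₃ (RL) = (vx + vy − k·ωz)/r = 0.2800/0.1 = 2.8000
ω₄ (RR) = (vx − vy + k·ωz)/r = -0.0800/0.1 = -0.8000

(4.8000, -2.8000, 2.8000, -0.8000)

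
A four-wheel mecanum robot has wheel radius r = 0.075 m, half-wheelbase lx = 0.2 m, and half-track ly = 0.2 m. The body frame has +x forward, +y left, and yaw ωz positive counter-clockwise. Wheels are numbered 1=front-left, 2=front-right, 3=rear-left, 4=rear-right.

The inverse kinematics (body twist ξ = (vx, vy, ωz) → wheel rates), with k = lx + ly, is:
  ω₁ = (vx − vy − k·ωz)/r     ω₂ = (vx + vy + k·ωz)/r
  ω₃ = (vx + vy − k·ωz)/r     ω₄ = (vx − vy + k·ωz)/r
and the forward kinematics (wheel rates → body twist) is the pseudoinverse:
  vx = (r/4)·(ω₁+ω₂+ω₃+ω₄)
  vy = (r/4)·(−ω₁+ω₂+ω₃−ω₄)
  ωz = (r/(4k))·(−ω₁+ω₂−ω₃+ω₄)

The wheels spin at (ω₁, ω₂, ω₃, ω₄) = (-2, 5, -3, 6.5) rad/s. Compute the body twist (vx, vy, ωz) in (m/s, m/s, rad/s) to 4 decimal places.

(0.1219, -0.0469, 0.7734)

k = lx + ly = 0.2 + 0.2 = 0.4000
ω₁+ω₂+ω₃+ω₄ = 6.5000  →  vx = (0.075/4)·6.5000 = 0.1219
−ω₁+ω₂+ω₃−ω₄ = -2.5000  →  vy = (0.075/4)·-2.5000 = -0.0469
−ω₁+ω₂−ω₃+ω₄ = 16.5000  →  ωz = (0.075/1.6000)·16.5000 = 0.7734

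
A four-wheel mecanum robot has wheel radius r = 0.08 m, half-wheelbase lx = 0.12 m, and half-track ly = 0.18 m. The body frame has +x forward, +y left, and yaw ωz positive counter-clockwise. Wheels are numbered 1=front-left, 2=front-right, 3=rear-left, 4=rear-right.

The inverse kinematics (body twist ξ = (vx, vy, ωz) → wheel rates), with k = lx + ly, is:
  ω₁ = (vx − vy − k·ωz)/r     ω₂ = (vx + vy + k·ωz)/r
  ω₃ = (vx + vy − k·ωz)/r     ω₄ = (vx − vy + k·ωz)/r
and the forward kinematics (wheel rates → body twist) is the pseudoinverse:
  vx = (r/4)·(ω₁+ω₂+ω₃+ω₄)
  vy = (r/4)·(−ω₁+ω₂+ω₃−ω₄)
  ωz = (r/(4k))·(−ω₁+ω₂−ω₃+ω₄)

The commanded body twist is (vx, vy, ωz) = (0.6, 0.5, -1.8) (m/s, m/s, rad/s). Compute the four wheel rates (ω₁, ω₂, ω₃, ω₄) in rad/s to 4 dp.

(8.0000, 7.0000, 20.5000, -5.5000)

k = lx + ly = 0.12 + 0.18 = 0.3000;  k·ωz = 0.3000·-1.8 = -0.5400
ω₁ (FL) = (vx − vy − k·ωz)/r = 0.6400/0.08 = 8.0000
ω₂ (FR) = (vx + vy + k·ωz)/r = 0.5600/0.08 = 7.0000
ω₃ (RL) = (vx + vy − k·ωz)/r = 1.6400/0.08 = 20.5000
ω₄ (RR) = (vx − vy + k·ωz)/r = -0.4400/0.08 = -5.5000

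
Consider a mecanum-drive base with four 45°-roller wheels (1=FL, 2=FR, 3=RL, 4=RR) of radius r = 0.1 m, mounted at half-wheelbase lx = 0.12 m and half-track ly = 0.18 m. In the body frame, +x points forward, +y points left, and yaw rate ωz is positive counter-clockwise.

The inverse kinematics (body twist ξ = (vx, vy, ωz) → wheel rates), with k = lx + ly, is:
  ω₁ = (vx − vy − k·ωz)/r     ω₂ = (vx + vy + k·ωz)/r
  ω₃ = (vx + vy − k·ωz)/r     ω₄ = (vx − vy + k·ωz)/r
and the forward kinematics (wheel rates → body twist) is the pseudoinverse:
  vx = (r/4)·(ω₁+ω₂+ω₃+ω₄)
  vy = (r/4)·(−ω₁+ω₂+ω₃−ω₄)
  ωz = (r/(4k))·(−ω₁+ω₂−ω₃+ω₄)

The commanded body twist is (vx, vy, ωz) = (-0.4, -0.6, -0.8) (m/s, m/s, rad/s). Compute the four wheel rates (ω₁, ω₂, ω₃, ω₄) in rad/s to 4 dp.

k = lx + ly = 0.12 + 0.18 = 0.3000;  k·ωz = 0.3000·-0.8 = -0.2400
ω₁ (FL) = (vx − vy − k·ωz)/r = 0.4400/0.1 = 4.4000
ω₂ (FR) = (vx + vy + k·ωz)/r = -1.2400/0.1 = -12.4000
ω₃ (RL) = (vx + vy − k·ωz)/r = -0.7600/0.1 = -7.6000
ω₄ (RR) = (vx − vy + k·ωz)/r = -0.0400/0.1 = -0.4000

(4.4000, -12.4000, -7.6000, -0.4000)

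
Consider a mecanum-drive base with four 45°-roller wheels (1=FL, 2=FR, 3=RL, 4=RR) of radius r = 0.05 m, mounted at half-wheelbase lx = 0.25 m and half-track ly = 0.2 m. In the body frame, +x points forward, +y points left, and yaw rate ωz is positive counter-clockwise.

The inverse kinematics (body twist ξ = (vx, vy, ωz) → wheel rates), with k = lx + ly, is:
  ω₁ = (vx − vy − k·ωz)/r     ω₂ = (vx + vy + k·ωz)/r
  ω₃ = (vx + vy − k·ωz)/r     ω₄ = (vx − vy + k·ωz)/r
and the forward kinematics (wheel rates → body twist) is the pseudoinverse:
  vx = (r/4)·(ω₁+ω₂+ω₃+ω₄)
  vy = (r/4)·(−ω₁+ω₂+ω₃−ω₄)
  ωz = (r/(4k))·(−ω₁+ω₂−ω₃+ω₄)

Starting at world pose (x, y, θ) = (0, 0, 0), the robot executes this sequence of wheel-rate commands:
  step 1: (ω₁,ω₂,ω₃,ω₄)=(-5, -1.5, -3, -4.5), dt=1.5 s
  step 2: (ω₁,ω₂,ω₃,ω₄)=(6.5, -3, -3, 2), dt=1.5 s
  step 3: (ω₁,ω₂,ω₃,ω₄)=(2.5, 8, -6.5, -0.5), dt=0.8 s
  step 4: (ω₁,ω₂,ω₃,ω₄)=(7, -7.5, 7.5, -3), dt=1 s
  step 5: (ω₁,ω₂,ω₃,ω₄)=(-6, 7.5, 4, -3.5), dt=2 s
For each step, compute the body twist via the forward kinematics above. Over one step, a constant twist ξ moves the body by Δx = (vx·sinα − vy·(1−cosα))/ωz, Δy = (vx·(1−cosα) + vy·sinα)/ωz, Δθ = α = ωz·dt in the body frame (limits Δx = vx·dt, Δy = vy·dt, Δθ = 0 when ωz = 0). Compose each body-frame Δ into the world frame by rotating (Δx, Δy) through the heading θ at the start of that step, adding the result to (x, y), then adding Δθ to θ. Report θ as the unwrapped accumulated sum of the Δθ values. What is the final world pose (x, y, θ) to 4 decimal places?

step 1: ξ=(vx,vy,ωz)=(-0.1750, 0.0625, 0.0556), dt=1.5 → body Δ=(-0.2661, 0.0827, 0.0833) → world pose (-0.2661, 0.0827, 0.0833)
step 2: ξ=(vx,vy,ωz)=(0.0312, -0.1813, -0.1250), dt=1.5 → body Δ=(0.0212, -0.2747, -0.1875) → world pose (-0.2221, -0.1892, -0.1042)
step 3: ξ=(vx,vy,ωz)=(0.0438, -0.0062, 0.3194), dt=0.8 → body Δ=(0.0353, -0.0005, 0.2556) → world pose (-0.1871, -0.1934, 0.1514)
step 4: ξ=(vx,vy,ωz)=(0.0500, -0.0500, -0.6944), dt=1.0 → body Δ=(0.0294, -0.0628, -0.6944) → world pose (-0.1486, -0.2510, -0.5431)
step 5: ξ=(vx,vy,ωz)=(0.0250, 0.2625, 0.1667), dt=2.0 → body Δ=(-0.0376, 0.5236, 0.3333) → world pose (0.0898, 0.2167, -0.2097)

(0.0898, 0.2167, -0.2097)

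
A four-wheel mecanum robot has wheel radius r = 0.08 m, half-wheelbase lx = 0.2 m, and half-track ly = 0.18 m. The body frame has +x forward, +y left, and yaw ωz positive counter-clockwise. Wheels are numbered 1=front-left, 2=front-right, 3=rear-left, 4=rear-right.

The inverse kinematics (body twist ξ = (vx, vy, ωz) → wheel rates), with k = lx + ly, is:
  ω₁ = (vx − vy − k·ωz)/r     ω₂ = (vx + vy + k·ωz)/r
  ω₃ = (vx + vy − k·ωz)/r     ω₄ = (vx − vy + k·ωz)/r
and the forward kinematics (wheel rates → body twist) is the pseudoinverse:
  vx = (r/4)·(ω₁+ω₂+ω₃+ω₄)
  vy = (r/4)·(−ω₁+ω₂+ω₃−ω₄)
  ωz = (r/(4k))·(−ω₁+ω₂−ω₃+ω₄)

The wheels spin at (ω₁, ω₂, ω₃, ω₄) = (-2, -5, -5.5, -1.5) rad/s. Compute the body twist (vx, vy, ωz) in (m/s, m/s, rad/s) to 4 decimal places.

(-0.2800, -0.1400, 0.0526)

k = lx + ly = 0.2 + 0.18 = 0.3800
ω₁+ω₂+ω₃+ω₄ = -14.0000  →  vx = (0.08/4)·-14.0000 = -0.2800
−ω₁+ω₂+ω₃−ω₄ = -7.0000  →  vy = (0.08/4)·-7.0000 = -0.1400
−ω₁+ω₂−ω₃+ω₄ = 1.0000  →  ωz = (0.08/1.5200)·1.0000 = 0.0526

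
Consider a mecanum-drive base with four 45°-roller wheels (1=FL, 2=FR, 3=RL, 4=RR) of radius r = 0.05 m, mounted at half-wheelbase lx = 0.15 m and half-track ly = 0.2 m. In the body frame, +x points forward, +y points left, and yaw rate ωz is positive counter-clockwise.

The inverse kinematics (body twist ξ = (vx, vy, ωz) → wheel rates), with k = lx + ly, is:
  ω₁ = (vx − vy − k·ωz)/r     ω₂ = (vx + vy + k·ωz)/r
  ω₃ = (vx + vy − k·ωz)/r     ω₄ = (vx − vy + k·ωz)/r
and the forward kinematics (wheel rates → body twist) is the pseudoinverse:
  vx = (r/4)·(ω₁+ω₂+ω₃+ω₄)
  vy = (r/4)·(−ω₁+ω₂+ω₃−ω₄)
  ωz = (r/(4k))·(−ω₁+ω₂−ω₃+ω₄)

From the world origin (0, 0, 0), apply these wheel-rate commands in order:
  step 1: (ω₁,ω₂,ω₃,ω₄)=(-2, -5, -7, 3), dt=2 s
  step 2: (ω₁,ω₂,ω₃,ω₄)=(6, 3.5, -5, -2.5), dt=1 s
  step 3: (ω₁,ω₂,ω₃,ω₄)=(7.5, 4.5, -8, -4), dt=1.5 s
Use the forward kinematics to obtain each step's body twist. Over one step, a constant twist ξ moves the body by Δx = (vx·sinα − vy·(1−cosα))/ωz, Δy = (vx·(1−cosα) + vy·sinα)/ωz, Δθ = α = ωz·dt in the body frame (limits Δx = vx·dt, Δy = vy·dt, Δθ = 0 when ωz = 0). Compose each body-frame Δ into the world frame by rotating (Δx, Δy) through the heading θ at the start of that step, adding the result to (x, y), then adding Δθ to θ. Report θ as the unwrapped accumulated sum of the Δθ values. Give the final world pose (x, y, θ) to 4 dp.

(-0.0662, -0.5353, 0.5536)

step 1: ξ=(vx,vy,ωz)=(-0.1375, -0.1625, 0.2500), dt=2.0 → body Δ=(-0.1841, -0.3790, 0.5000) → world pose (-0.1841, -0.3790, 0.5000)
step 2: ξ=(vx,vy,ωz)=(0.0250, -0.0625, 0.0000), dt=1.0 → body Δ=(0.0250, -0.0625, 0.0000) → world pose (-0.1322, -0.4218, 0.5000)
step 3: ξ=(vx,vy,ωz)=(0.0000, -0.0875, 0.0357), dt=1.5 → body Δ=(0.0035, -0.1312, 0.0536) → world pose (-0.0662, -0.5353, 0.5536)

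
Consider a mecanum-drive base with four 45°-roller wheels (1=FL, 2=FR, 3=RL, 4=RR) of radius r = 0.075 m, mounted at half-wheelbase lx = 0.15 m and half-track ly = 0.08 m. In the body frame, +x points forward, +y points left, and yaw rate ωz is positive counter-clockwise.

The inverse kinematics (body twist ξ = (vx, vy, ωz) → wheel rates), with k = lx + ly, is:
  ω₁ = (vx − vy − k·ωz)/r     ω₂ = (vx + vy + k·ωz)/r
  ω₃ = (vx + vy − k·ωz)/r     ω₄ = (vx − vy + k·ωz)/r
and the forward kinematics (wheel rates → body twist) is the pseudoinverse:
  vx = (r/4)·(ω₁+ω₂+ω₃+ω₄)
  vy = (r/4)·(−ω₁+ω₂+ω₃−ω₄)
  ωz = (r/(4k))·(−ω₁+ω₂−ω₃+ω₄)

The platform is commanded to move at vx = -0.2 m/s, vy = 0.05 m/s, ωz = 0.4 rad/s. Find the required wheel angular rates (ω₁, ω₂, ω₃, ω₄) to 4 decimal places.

(-4.5600, -0.7733, -3.2267, -2.1067)

k = lx + ly = 0.15 + 0.08 = 0.2300;  k·ωz = 0.2300·0.4 = 0.0920
ω₁ (FL) = (vx − vy − k·ωz)/r = -0.3420/0.075 = -4.5600
ω₂ (FR) = (vx + vy + k·ωz)/r = -0.0580/0.075 = -0.7733
ω₃ (RL) = (vx + vy − k·ωz)/r = -0.2420/0.075 = -3.2267
ω₄ (RR) = (vx − vy + k·ωz)/r = -0.1580/0.075 = -2.1067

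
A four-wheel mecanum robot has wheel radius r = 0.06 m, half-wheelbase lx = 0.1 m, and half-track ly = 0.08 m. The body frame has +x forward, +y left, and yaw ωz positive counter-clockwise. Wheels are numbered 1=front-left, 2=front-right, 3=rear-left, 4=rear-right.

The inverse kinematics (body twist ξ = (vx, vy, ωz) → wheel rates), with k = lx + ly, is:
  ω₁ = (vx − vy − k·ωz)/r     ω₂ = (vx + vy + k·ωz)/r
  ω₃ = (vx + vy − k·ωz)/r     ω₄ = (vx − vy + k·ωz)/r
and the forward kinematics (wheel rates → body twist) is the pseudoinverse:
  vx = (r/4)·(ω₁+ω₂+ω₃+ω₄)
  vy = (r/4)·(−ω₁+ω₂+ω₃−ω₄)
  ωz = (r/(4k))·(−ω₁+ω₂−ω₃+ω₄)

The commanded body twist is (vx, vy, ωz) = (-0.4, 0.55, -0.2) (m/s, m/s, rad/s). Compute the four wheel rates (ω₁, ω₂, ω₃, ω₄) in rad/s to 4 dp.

k = lx + ly = 0.1 + 0.08 = 0.1800;  k·ωz = 0.1800·-0.2 = -0.0360
ω₁ (FL) = (vx − vy − k·ωz)/r = -0.9140/0.06 = -15.2333
ω₂ (FR) = (vx + vy + k·ωz)/r = 0.1140/0.06 = 1.9000
ω₃ (RL) = (vx + vy − k·ωz)/r = 0.1860/0.06 = 3.1000
ω₄ (RR) = (vx − vy + k·ωz)/r = -0.9860/0.06 = -16.4333

(-15.2333, 1.9000, 3.1000, -16.4333)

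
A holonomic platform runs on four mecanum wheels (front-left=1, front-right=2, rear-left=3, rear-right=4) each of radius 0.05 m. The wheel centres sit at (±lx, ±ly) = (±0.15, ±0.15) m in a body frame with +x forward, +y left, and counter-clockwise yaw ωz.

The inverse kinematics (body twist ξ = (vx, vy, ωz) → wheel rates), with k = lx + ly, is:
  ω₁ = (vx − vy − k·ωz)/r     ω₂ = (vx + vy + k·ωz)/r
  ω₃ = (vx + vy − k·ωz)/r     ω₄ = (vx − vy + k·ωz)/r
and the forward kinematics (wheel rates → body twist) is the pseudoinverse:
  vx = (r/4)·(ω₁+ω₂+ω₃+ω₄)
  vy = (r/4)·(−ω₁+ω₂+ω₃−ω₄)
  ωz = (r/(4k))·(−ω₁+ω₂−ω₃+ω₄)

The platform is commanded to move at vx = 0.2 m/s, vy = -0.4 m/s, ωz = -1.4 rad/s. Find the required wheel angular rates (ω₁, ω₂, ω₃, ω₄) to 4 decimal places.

(20.4000, -12.4000, 4.4000, 3.6000)

k = lx + ly = 0.15 + 0.15 = 0.3000;  k·ωz = 0.3000·-1.4 = -0.4200
ω₁ (FL) = (vx − vy − k·ωz)/r = 1.0200/0.05 = 20.4000
ω₂ (FR) = (vx + vy + k·ωz)/r = -0.6200/0.05 = -12.4000
ω₃ (RL) = (vx + vy − k·ωz)/r = 0.2200/0.05 = 4.4000
ω₄ (RR) = (vx − vy + k·ωz)/r = 0.1800/0.05 = 3.6000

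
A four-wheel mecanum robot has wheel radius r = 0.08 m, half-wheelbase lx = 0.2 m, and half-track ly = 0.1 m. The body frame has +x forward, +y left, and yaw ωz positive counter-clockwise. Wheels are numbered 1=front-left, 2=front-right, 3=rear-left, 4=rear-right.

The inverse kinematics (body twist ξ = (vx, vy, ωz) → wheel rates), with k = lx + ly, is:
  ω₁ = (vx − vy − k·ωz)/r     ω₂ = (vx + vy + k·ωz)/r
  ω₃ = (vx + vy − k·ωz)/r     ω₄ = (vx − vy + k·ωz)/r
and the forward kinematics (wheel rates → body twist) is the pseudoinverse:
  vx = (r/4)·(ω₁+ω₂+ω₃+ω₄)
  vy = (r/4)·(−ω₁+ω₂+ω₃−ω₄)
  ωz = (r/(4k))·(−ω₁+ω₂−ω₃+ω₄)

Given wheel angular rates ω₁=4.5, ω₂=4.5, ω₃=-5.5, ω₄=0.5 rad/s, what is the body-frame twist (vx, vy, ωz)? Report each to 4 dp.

(0.0800, -0.1200, 0.4000)

k = lx + ly = 0.2 + 0.1 = 0.3000
ω₁+ω₂+ω₃+ω₄ = 4.0000  →  vx = (0.08/4)·4.0000 = 0.0800
−ω₁+ω₂+ω₃−ω₄ = -6.0000  →  vy = (0.08/4)·-6.0000 = -0.1200
−ω₁+ω₂−ω₃+ω₄ = 6.0000  →  ωz = (0.08/1.2000)·6.0000 = 0.4000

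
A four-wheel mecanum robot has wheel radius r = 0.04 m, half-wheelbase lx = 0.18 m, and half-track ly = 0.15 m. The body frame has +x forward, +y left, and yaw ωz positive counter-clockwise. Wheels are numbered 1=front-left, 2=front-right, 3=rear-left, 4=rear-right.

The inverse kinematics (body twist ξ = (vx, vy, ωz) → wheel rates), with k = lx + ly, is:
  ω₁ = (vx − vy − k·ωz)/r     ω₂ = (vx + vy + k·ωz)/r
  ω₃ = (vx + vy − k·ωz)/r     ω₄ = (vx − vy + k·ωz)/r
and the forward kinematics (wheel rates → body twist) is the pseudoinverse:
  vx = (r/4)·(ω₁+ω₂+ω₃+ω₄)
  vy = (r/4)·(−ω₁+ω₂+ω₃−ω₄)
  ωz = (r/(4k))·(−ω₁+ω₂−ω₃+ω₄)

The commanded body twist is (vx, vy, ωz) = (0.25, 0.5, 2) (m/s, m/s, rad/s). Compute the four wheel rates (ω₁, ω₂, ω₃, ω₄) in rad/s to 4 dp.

k = lx + ly = 0.18 + 0.15 = 0.3300;  k·ωz = 0.3300·2 = 0.6600
ω₁ (FL) = (vx − vy − k·ωz)/r = -0.9100/0.04 = -22.7500
ω₂ (FR) = (vx + vy + k·ωz)/r = 1.4100/0.04 = 35.2500
ω₃ (RL) = (vx + vy − k·ωz)/r = 0.0900/0.04 = 2.2500
ω₄ (RR) = (vx − vy + k·ωz)/r = 0.4100/0.04 = 10.2500

(-22.7500, 35.2500, 2.2500, 10.2500)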